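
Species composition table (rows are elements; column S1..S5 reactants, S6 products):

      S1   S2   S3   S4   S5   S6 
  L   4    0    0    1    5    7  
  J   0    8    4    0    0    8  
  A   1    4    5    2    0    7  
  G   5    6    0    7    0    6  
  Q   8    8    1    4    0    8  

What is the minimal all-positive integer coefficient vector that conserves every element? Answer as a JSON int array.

Coefficients: [1, 3, 4, 1, 6, 5]

L: 1·4+3·0+4·0+1·1+6·5 = 35 | 5·7 = 35
J: 1·0+3·8+4·4+1·0+6·0 = 40 | 5·8 = 40
A: 1·1+3·4+4·5+1·2+6·0 = 35 | 5·7 = 35
G: 1·5+3·6+4·0+1·7+6·0 = 30 | 5·6 = 30
Q: 1·8+3·8+4·1+1·4+6·0 = 40 | 5·8 = 40
gcd(1,3,4,1,6,5) = 1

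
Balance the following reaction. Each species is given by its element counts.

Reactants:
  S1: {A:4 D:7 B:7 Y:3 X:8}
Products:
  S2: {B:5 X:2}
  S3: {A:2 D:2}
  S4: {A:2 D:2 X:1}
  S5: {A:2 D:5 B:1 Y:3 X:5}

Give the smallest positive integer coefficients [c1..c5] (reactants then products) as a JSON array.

A: 5·4 = 20 | 6·0+2·2+3·2+5·2 = 20
D: 5·7 = 35 | 6·0+2·2+3·2+5·5 = 35
B: 5·7 = 35 | 6·5+2·0+3·0+5·1 = 35
Y: 5·3 = 15 | 6·0+2·0+3·0+5·3 = 15
X: 5·8 = 40 | 6·2+2·0+3·1+5·5 = 40
gcd(5,6,2,3,5) = 1

Coefficients: [5, 6, 2, 3, 5]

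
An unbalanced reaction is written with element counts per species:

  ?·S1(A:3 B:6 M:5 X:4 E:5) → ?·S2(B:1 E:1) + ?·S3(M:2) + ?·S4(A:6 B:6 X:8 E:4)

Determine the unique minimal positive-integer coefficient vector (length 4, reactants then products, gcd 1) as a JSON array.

Coefficients: [2, 6, 5, 1]

A: 2·3 = 6 | 6·0+5·0+1·6 = 6
B: 2·6 = 12 | 6·1+5·0+1·6 = 12
M: 2·5 = 10 | 6·0+5·2+1·0 = 10
X: 2·4 = 8 | 6·0+5·0+1·8 = 8
E: 2·5 = 10 | 6·1+5·0+1·4 = 10
gcd(2,6,5,1) = 1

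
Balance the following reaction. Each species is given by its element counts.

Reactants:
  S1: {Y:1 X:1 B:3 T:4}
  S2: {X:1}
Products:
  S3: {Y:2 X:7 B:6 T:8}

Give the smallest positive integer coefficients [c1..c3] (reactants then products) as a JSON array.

Y: 2·1+5·0 = 2 | 1·2 = 2
X: 2·1+5·1 = 7 | 1·7 = 7
B: 2·3+5·0 = 6 | 1·6 = 6
T: 2·4+5·0 = 8 | 1·8 = 8
gcd(2,5,1) = 1

Coefficients: [2, 5, 1]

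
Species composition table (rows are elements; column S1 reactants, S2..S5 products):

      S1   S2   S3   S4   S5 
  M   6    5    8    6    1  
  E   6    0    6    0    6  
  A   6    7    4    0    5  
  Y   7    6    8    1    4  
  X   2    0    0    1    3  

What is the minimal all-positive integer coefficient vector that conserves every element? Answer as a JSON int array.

Coefficients: [5, 1, 2, 1, 3]

M: 5·6 = 30 | 1·5+2·8+1·6+3·1 = 30
E: 5·6 = 30 | 1·0+2·6+1·0+3·6 = 30
A: 5·6 = 30 | 1·7+2·4+1·0+3·5 = 30
Y: 5·7 = 35 | 1·6+2·8+1·1+3·4 = 35
X: 5·2 = 10 | 1·0+2·0+1·1+3·3 = 10
gcd(5,1,2,1,3) = 1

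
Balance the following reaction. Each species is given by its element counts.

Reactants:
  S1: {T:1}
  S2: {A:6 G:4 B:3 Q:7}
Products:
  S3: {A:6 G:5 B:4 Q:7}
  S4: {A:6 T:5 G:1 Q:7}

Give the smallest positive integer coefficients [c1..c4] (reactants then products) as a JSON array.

A: 5·0+4·6 = 24 | 3·6+1·6 = 24
T: 5·1+4·0 = 5 | 3·0+1·5 = 5
G: 5·0+4·4 = 16 | 3·5+1·1 = 16
B: 5·0+4·3 = 12 | 3·4+1·0 = 12
Q: 5·0+4·7 = 28 | 3·7+1·7 = 28
gcd(5,4,3,1) = 1

Coefficients: [5, 4, 3, 1]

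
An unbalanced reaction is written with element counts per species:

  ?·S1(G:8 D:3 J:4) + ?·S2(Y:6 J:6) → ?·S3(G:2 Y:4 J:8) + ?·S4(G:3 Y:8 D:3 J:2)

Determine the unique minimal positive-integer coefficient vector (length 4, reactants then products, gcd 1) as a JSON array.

G: 2·8+6·0 = 16 | 5·2+2·3 = 16
Y: 2·0+6·6 = 36 | 5·4+2·8 = 36
D: 2·3+6·0 = 6 | 5·0+2·3 = 6
J: 2·4+6·6 = 44 | 5·8+2·2 = 44
gcd(2,6,5,2) = 1

Coefficients: [2, 6, 5, 2]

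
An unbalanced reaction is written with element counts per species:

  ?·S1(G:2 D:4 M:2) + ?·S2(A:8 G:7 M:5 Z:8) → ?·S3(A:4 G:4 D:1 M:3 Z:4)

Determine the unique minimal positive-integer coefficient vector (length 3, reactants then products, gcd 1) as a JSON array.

A: 1·0+2·8 = 16 | 4·4 = 16
G: 1·2+2·7 = 16 | 4·4 = 16
D: 1·4+2·0 = 4 | 4·1 = 4
M: 1·2+2·5 = 12 | 4·3 = 12
Z: 1·0+2·8 = 16 | 4·4 = 16
gcd(1,2,4) = 1

Coefficients: [1, 2, 4]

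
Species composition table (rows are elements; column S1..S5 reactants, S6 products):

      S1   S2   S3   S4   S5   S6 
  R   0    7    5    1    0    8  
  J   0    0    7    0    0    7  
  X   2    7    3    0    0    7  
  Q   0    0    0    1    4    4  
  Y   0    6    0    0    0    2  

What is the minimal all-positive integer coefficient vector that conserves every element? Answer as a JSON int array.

Coefficients: [5, 2, 6, 4, 5, 6]

R: 5·0+2·7+6·5+4·1+5·0 = 48 | 6·8 = 48
J: 5·0+2·0+6·7+4·0+5·0 = 42 | 6·7 = 42
X: 5·2+2·7+6·3+4·0+5·0 = 42 | 6·7 = 42
Q: 5·0+2·0+6·0+4·1+5·4 = 24 | 6·4 = 24
Y: 5·0+2·6+6·0+4·0+5·0 = 12 | 6·2 = 12
gcd(5,2,6,4,5,6) = 1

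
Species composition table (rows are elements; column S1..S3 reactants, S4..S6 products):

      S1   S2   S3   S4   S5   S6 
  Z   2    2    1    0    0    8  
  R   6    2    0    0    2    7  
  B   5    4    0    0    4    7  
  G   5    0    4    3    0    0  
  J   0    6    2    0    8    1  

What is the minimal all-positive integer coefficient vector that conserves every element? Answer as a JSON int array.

Coefficients: [2, 5, 2, 6, 4, 2]

Z: 2·2+5·2+2·1 = 16 | 6·0+4·0+2·8 = 16
R: 2·6+5·2+2·0 = 22 | 6·0+4·2+2·7 = 22
B: 2·5+5·4+2·0 = 30 | 6·0+4·4+2·7 = 30
G: 2·5+5·0+2·4 = 18 | 6·3+4·0+2·0 = 18
J: 2·0+5·6+2·2 = 34 | 6·0+4·8+2·1 = 34
gcd(2,5,2,6,4,2) = 1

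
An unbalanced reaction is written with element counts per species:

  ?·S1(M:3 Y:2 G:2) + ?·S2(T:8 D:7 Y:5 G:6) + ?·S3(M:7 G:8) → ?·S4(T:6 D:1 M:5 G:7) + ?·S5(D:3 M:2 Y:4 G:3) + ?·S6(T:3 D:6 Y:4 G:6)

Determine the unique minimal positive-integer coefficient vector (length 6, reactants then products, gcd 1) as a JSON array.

Coefficients: [1, 6, 5, 6, 4, 4]

T: 1·0+6·8+5·0 = 48 | 6·6+4·0+4·3 = 48
D: 1·0+6·7+5·0 = 42 | 6·1+4·3+4·6 = 42
M: 1·3+6·0+5·7 = 38 | 6·5+4·2+4·0 = 38
Y: 1·2+6·5+5·0 = 32 | 6·0+4·4+4·4 = 32
G: 1·2+6·6+5·8 = 78 | 6·7+4·3+4·6 = 78
gcd(1,6,5,6,4,4) = 1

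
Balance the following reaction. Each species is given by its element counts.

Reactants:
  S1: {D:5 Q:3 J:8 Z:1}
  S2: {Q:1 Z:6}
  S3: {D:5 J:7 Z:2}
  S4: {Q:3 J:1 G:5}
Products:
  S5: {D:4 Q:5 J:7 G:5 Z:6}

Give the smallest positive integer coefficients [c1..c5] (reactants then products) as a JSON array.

Coefficients: [2, 4, 2, 5, 5]

D: 2·5+4·0+2·5+5·0 = 20 | 5·4 = 20
Q: 2·3+4·1+2·0+5·3 = 25 | 5·5 = 25
J: 2·8+4·0+2·7+5·1 = 35 | 5·7 = 35
G: 2·0+4·0+2·0+5·5 = 25 | 5·5 = 25
Z: 2·1+4·6+2·2+5·0 = 30 | 5·6 = 30
gcd(2,4,2,5,5) = 1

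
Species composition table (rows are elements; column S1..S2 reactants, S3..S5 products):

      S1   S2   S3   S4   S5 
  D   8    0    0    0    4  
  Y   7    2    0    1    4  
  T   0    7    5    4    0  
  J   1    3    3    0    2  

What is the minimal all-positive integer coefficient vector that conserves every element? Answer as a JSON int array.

D: 2·8+3·0 = 16 | 1·0+4·0+4·4 = 16
Y: 2·7+3·2 = 20 | 1·0+4·1+4·4 = 20
T: 2·0+3·7 = 21 | 1·5+4·4+4·0 = 21
J: 2·1+3·3 = 11 | 1·3+4·0+4·2 = 11
gcd(2,3,1,4,4) = 1

Coefficients: [2, 3, 1, 4, 4]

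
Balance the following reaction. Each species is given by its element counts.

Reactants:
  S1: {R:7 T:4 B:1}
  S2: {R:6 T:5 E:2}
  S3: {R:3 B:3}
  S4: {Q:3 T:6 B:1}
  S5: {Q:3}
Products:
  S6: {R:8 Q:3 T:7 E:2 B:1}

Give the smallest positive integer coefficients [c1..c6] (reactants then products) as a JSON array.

Coefficients: [1, 5, 1, 1, 4, 5]

R: 1·7+5·6+1·3+1·0+4·0 = 40 | 5·8 = 40
Q: 1·0+5·0+1·0+1·3+4·3 = 15 | 5·3 = 15
T: 1·4+5·5+1·0+1·6+4·0 = 35 | 5·7 = 35
E: 1·0+5·2+1·0+1·0+4·0 = 10 | 5·2 = 10
B: 1·1+5·0+1·3+1·1+4·0 = 5 | 5·1 = 5
gcd(1,5,1,1,4,5) = 1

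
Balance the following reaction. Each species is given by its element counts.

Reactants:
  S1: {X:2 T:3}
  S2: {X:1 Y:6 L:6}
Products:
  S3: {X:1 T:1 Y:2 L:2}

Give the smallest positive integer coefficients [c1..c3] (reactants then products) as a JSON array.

Coefficients: [1, 1, 3]

X: 1·2+1·1 = 3 | 3·1 = 3
T: 1·3+1·0 = 3 | 3·1 = 3
Y: 1·0+1·6 = 6 | 3·2 = 6
L: 1·0+1·6 = 6 | 3·2 = 6
gcd(1,1,3) = 1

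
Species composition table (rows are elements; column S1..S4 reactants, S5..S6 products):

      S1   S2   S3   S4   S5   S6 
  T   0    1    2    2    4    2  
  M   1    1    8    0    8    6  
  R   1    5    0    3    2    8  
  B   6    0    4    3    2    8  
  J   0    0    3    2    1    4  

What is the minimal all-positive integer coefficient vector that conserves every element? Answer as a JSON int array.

Coefficients: [2, 6, 5, 2, 3, 4]

T: 2·0+6·1+5·2+2·2 = 20 | 3·4+4·2 = 20
M: 2·1+6·1+5·8+2·0 = 48 | 3·8+4·6 = 48
R: 2·1+6·5+5·0+2·3 = 38 | 3·2+4·8 = 38
B: 2·6+6·0+5·4+2·3 = 38 | 3·2+4·8 = 38
J: 2·0+6·0+5·3+2·2 = 19 | 3·1+4·4 = 19
gcd(2,6,5,2,3,4) = 1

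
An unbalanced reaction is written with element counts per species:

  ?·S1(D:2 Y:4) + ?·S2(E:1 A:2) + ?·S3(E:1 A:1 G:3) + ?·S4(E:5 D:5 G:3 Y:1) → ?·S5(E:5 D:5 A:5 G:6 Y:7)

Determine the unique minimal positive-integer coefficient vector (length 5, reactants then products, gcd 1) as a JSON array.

Coefficients: [5, 5, 5, 1, 3]

E: 5·0+5·1+5·1+1·5 = 15 | 3·5 = 15
D: 5·2+5·0+5·0+1·5 = 15 | 3·5 = 15
A: 5·0+5·2+5·1+1·0 = 15 | 3·5 = 15
G: 5·0+5·0+5·3+1·3 = 18 | 3·6 = 18
Y: 5·4+5·0+5·0+1·1 = 21 | 3·7 = 21
gcd(5,5,5,1,3) = 1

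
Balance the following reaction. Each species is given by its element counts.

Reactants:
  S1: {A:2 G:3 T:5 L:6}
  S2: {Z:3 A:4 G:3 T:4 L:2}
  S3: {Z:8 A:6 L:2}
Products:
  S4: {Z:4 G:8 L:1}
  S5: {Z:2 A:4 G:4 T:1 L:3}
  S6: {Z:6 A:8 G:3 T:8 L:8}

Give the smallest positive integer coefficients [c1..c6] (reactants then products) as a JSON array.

Z: 5·0+4·3+3·8 = 36 | 1·4+1·2+5·6 = 36
A: 5·2+4·4+3·6 = 44 | 1·0+1·4+5·8 = 44
G: 5·3+4·3+3·0 = 27 | 1·8+1·4+5·3 = 27
T: 5·5+4·4+3·0 = 41 | 1·0+1·1+5·8 = 41
L: 5·6+4·2+3·2 = 44 | 1·1+1·3+5·8 = 44
gcd(5,4,3,1,1,5) = 1

Coefficients: [5, 4, 3, 1, 1, 5]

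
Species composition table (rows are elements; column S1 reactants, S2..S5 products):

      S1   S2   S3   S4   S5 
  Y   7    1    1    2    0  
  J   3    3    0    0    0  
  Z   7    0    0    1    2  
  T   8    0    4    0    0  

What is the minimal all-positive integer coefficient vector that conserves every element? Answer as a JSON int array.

Coefficients: [2, 2, 4, 4, 5]

Y: 2·7 = 14 | 2·1+4·1+4·2+5·0 = 14
J: 2·3 = 6 | 2·3+4·0+4·0+5·0 = 6
Z: 2·7 = 14 | 2·0+4·0+4·1+5·2 = 14
T: 2·8 = 16 | 2·0+4·4+4·0+5·0 = 16
gcd(2,2,4,4,5) = 1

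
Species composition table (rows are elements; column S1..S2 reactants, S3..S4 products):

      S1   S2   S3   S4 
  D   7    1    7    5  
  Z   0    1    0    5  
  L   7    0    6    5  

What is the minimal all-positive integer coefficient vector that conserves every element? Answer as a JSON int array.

D: 5·7+5·1 = 40 | 5·7+1·5 = 40
Z: 5·0+5·1 = 5 | 5·0+1·5 = 5
L: 5·7+5·0 = 35 | 5·6+1·5 = 35
gcd(5,5,5,1) = 1

Coefficients: [5, 5, 5, 1]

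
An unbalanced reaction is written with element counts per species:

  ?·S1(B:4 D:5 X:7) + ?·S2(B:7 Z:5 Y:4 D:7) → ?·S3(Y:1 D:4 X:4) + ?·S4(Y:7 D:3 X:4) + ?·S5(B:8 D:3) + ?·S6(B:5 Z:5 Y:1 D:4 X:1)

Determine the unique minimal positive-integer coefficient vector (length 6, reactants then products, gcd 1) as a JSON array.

B: 4·4+4·7 = 44 | 5·0+1·0+3·8+4·5 = 44
Z: 4·0+4·5 = 20 | 5·0+1·0+3·0+4·5 = 20
Y: 4·0+4·4 = 16 | 5·1+1·7+3·0+4·1 = 16
D: 4·5+4·7 = 48 | 5·4+1·3+3·3+4·4 = 48
X: 4·7+4·0 = 28 | 5·4+1·4+3·0+4·1 = 28
gcd(4,4,5,1,3,4) = 1

Coefficients: [4, 4, 5, 1, 3, 4]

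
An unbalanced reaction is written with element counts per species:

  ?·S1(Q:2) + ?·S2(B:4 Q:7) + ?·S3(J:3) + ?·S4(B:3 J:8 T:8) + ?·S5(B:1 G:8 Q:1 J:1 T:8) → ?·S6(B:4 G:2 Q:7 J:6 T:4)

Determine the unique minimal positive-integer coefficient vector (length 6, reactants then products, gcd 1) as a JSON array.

Coefficients: [3, 3, 5, 1, 1, 4]

B: 3·0+3·4+5·0+1·3+1·1 = 16 | 4·4 = 16
G: 3·0+3·0+5·0+1·0+1·8 = 8 | 4·2 = 8
Q: 3·2+3·7+5·0+1·0+1·1 = 28 | 4·7 = 28
J: 3·0+3·0+5·3+1·8+1·1 = 24 | 4·6 = 24
T: 3·0+3·0+5·0+1·8+1·8 = 16 | 4·4 = 16
gcd(3,3,5,1,1,4) = 1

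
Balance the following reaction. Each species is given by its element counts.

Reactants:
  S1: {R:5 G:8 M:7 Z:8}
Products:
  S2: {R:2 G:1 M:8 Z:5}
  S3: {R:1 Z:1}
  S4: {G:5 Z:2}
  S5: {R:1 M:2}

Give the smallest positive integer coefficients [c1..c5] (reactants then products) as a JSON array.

Coefficients: [2, 1, 5, 3, 3]

R: 2·5 = 10 | 1·2+5·1+3·0+3·1 = 10
G: 2·8 = 16 | 1·1+5·0+3·5+3·0 = 16
M: 2·7 = 14 | 1·8+5·0+3·0+3·2 = 14
Z: 2·8 = 16 | 1·5+5·1+3·2+3·0 = 16
gcd(2,1,5,3,3) = 1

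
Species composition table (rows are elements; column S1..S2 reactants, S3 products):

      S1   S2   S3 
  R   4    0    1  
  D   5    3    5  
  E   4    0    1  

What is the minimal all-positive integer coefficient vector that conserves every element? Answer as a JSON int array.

R: 1·4+5·0 = 4 | 4·1 = 4
D: 1·5+5·3 = 20 | 4·5 = 20
E: 1·4+5·0 = 4 | 4·1 = 4
gcd(1,5,4) = 1

Coefficients: [1, 5, 4]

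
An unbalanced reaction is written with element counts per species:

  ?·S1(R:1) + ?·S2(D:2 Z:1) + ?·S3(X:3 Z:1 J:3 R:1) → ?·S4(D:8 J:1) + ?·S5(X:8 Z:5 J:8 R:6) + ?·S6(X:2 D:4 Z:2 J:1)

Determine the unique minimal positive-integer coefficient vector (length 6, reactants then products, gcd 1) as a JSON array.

X: 6·0+6·0+6·3 = 18 | 1·0+2·8+1·2 = 18
D: 6·0+6·2+6·0 = 12 | 1·8+2·0+1·4 = 12
Z: 6·0+6·1+6·1 = 12 | 1·0+2·5+1·2 = 12
J: 6·0+6·0+6·3 = 18 | 1·1+2·8+1·1 = 18
R: 6·1+6·0+6·1 = 12 | 1·0+2·6+1·0 = 12
gcd(6,6,6,1,2,1) = 1

Coefficients: [6, 6, 6, 1, 2, 1]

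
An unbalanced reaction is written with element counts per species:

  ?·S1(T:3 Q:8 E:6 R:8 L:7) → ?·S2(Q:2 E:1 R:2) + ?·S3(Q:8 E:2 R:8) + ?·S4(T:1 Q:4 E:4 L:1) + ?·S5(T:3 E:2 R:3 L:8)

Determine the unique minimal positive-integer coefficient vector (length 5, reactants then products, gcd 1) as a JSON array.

Coefficients: [5, 6, 2, 3, 4]

T: 5·3 = 15 | 6·0+2·0+3·1+4·3 = 15
Q: 5·8 = 40 | 6·2+2·8+3·4+4·0 = 40
E: 5·6 = 30 | 6·1+2·2+3·4+4·2 = 30
R: 5·8 = 40 | 6·2+2·8+3·0+4·3 = 40
L: 5·7 = 35 | 6·0+2·0+3·1+4·8 = 35
gcd(5,6,2,3,4) = 1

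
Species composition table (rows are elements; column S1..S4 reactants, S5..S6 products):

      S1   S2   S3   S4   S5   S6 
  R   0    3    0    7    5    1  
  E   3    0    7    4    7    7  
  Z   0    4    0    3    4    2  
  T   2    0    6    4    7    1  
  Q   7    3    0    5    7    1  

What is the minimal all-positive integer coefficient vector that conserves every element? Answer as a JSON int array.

Coefficients: [2, 4, 4, 2, 5, 1]

R: 2·0+4·3+4·0+2·7 = 26 | 5·5+1·1 = 26
E: 2·3+4·0+4·7+2·4 = 42 | 5·7+1·7 = 42
Z: 2·0+4·4+4·0+2·3 = 22 | 5·4+1·2 = 22
T: 2·2+4·0+4·6+2·4 = 36 | 5·7+1·1 = 36
Q: 2·7+4·3+4·0+2·5 = 36 | 5·7+1·1 = 36
gcd(2,4,4,2,5,1) = 1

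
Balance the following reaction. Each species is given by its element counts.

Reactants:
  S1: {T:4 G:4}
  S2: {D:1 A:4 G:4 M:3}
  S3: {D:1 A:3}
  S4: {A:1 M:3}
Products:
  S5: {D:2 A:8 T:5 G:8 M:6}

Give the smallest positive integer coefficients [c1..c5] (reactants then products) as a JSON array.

Coefficients: [5, 3, 5, 5, 4]

D: 5·0+3·1+5·1+5·0 = 8 | 4·2 = 8
A: 5·0+3·4+5·3+5·1 = 32 | 4·8 = 32
T: 5·4+3·0+5·0+5·0 = 20 | 4·5 = 20
G: 5·4+3·4+5·0+5·0 = 32 | 4·8 = 32
M: 5·0+3·3+5·0+5·3 = 24 | 4·6 = 24
gcd(5,3,5,5,4) = 1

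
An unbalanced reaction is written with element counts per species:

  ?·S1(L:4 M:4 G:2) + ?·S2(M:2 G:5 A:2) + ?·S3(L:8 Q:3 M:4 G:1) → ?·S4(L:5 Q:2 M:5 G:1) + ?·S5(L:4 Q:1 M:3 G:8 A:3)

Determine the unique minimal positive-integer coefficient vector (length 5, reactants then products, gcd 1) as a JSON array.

Coefficients: [1, 6, 4, 4, 4]

L: 1·4+6·0+4·8 = 36 | 4·5+4·4 = 36
Q: 1·0+6·0+4·3 = 12 | 4·2+4·1 = 12
M: 1·4+6·2+4·4 = 32 | 4·5+4·3 = 32
G: 1·2+6·5+4·1 = 36 | 4·1+4·8 = 36
A: 1·0+6·2+4·0 = 12 | 4·0+4·3 = 12
gcd(1,6,4,4,4) = 1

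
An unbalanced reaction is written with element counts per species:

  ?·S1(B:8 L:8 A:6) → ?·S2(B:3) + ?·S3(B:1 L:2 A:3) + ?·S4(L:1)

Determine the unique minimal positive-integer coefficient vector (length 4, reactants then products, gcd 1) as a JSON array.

Coefficients: [1, 2, 2, 4]

B: 1·8 = 8 | 2·3+2·1+4·0 = 8
L: 1·8 = 8 | 2·0+2·2+4·1 = 8
A: 1·6 = 6 | 2·0+2·3+4·0 = 6
gcd(1,2,2,4) = 1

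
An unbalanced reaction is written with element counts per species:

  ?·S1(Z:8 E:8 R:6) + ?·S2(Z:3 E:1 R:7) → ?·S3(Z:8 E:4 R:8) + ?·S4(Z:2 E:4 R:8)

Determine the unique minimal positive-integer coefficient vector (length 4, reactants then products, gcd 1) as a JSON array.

Z: 2·8+4·3 = 28 | 3·8+2·2 = 28
E: 2·8+4·1 = 20 | 3·4+2·4 = 20
R: 2·6+4·7 = 40 | 3·8+2·8 = 40
gcd(2,4,3,2) = 1

Coefficients: [2, 4, 3, 2]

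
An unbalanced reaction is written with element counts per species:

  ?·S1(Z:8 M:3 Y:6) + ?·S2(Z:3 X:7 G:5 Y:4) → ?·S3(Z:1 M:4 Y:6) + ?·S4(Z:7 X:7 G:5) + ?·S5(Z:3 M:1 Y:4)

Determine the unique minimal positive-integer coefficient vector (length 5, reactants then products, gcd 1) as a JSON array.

Coefficients: [3, 2, 1, 2, 5]

Z: 3·8+2·3 = 30 | 1·1+2·7+5·3 = 30
M: 3·3+2·0 = 9 | 1·4+2·0+5·1 = 9
X: 3·0+2·7 = 14 | 1·0+2·7+5·0 = 14
G: 3·0+2·5 = 10 | 1·0+2·5+5·0 = 10
Y: 3·6+2·4 = 26 | 1·6+2·0+5·4 = 26
gcd(3,2,1,2,5) = 1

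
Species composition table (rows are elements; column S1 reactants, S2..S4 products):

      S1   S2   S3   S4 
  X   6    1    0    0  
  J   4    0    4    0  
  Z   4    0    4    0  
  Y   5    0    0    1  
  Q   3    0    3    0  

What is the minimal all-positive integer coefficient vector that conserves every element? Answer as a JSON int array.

Coefficients: [1, 6, 1, 5]

X: 1·6 = 6 | 6·1+1·0+5·0 = 6
J: 1·4 = 4 | 6·0+1·4+5·0 = 4
Z: 1·4 = 4 | 6·0+1·4+5·0 = 4
Y: 1·5 = 5 | 6·0+1·0+5·1 = 5
Q: 1·3 = 3 | 6·0+1·3+5·0 = 3
gcd(1,6,1,5) = 1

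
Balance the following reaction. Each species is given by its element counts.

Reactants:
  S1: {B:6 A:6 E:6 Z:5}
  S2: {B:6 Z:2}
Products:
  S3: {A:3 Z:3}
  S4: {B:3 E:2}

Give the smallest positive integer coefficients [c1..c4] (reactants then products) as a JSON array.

B: 2·6+1·6 = 18 | 4·0+6·3 = 18
A: 2·6+1·0 = 12 | 4·3+6·0 = 12
E: 2·6+1·0 = 12 | 4·0+6·2 = 12
Z: 2·5+1·2 = 12 | 4·3+6·0 = 12
gcd(2,1,4,6) = 1

Coefficients: [2, 1, 4, 6]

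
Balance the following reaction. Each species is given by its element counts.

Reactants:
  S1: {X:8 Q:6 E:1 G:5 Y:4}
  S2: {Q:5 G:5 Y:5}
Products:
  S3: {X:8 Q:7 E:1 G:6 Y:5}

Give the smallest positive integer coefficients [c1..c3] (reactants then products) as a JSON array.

X: 5·8+1·0 = 40 | 5·8 = 40
Q: 5·6+1·5 = 35 | 5·7 = 35
E: 5·1+1·0 = 5 | 5·1 = 5
G: 5·5+1·5 = 30 | 5·6 = 30
Y: 5·4+1·5 = 25 | 5·5 = 25
gcd(5,1,5) = 1

Coefficients: [5, 1, 5]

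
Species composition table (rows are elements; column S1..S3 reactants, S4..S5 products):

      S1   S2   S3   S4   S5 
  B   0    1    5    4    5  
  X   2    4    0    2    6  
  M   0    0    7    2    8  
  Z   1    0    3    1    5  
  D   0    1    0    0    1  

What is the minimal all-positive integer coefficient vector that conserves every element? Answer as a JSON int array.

B: 5·0+3·1+4·5 = 23 | 2·4+3·5 = 23
X: 5·2+3·4+4·0 = 22 | 2·2+3·6 = 22
M: 5·0+3·0+4·7 = 28 | 2·2+3·8 = 28
Z: 5·1+3·0+4·3 = 17 | 2·1+3·5 = 17
D: 5·0+3·1+4·0 = 3 | 2·0+3·1 = 3
gcd(5,3,4,2,3) = 1

Coefficients: [5, 3, 4, 2, 3]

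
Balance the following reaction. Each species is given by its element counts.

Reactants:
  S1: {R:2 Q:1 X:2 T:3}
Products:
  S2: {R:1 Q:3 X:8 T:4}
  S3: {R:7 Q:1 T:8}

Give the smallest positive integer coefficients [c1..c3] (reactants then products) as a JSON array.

R: 4·2 = 8 | 1·1+1·7 = 8
Q: 4·1 = 4 | 1·3+1·1 = 4
X: 4·2 = 8 | 1·8+1·0 = 8
T: 4·3 = 12 | 1·4+1·8 = 12
gcd(4,1,1) = 1

Coefficients: [4, 1, 1]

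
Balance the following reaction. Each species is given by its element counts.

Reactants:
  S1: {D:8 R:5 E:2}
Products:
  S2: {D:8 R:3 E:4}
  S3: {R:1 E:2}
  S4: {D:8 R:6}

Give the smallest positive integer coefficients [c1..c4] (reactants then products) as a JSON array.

D: 5·8 = 40 | 2·8+1·0+3·8 = 40
R: 5·5 = 25 | 2·3+1·1+3·6 = 25
E: 5·2 = 10 | 2·4+1·2+3·0 = 10
gcd(5,2,1,3) = 1

Coefficients: [5, 2, 1, 3]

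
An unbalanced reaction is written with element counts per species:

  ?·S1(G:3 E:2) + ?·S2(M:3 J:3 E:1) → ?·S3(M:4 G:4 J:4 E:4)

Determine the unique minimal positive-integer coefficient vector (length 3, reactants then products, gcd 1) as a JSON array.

Coefficients: [4, 4, 3]

M: 4·0+4·3 = 12 | 3·4 = 12
G: 4·3+4·0 = 12 | 3·4 = 12
J: 4·0+4·3 = 12 | 3·4 = 12
E: 4·2+4·1 = 12 | 3·4 = 12
gcd(4,4,3) = 1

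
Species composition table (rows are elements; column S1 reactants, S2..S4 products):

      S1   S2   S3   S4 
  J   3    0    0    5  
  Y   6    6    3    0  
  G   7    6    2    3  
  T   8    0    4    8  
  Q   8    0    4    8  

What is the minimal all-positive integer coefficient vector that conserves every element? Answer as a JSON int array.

Coefficients: [5, 3, 4, 3]

J: 5·3 = 15 | 3·0+4·0+3·5 = 15
Y: 5·6 = 30 | 3·6+4·3+3·0 = 30
G: 5·7 = 35 | 3·6+4·2+3·3 = 35
T: 5·8 = 40 | 3·0+4·4+3·8 = 40
Q: 5·8 = 40 | 3·0+4·4+3·8 = 40
gcd(5,3,4,3) = 1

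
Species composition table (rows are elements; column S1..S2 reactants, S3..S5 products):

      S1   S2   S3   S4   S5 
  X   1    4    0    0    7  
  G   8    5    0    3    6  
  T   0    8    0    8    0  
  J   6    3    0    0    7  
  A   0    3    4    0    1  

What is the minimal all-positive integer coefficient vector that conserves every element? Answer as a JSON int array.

X: 1·1+5·4 = 21 | 3·0+5·0+3·7 = 21
G: 1·8+5·5 = 33 | 3·0+5·3+3·6 = 33
T: 1·0+5·8 = 40 | 3·0+5·8+3·0 = 40
J: 1·6+5·3 = 21 | 3·0+5·0+3·7 = 21
A: 1·0+5·3 = 15 | 3·4+5·0+3·1 = 15
gcd(1,5,3,5,3) = 1

Coefficients: [1, 5, 3, 5, 3]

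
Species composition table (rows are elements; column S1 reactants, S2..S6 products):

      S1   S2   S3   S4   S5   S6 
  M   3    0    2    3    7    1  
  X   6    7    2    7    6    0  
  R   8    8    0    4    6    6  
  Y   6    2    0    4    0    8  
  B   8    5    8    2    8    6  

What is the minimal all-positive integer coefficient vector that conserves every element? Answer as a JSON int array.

M: 6·3 = 18 | 2·0+1·2+2·3+1·7+3·1 = 18
X: 6·6 = 36 | 2·7+1·2+2·7+1·6+3·0 = 36
R: 6·8 = 48 | 2·8+1·0+2·4+1·6+3·6 = 48
Y: 6·6 = 36 | 2·2+1·0+2·4+1·0+3·8 = 36
B: 6·8 = 48 | 2·5+1·8+2·2+1·8+3·6 = 48
gcd(6,2,1,2,1,3) = 1

Coefficients: [6, 2, 1, 2, 1, 3]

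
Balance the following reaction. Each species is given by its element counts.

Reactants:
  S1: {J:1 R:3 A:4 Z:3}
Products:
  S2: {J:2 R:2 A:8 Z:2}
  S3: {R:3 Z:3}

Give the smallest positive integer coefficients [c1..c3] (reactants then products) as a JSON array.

J: 6·1 = 6 | 3·2+4·0 = 6
R: 6·3 = 18 | 3·2+4·3 = 18
A: 6·4 = 24 | 3·8+4·0 = 24
Z: 6·3 = 18 | 3·2+4·3 = 18
gcd(6,3,4) = 1

Coefficients: [6, 3, 4]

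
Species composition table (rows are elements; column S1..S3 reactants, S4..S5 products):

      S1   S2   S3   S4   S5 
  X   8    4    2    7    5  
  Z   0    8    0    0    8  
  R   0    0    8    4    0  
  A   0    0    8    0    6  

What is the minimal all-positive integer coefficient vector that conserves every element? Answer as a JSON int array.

X: 5·8+4·4+3·2 = 62 | 6·7+4·5 = 62
Z: 5·0+4·8+3·0 = 32 | 6·0+4·8 = 32
R: 5·0+4·0+3·8 = 24 | 6·4+4·0 = 24
A: 5·0+4·0+3·8 = 24 | 6·0+4·6 = 24
gcd(5,4,3,6,4) = 1

Coefficients: [5, 4, 3, 6, 4]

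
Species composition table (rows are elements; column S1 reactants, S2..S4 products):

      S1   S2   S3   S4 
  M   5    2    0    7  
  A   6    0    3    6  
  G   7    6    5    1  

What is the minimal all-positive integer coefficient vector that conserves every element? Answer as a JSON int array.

M: 5·5 = 25 | 2·2+4·0+3·7 = 25
A: 5·6 = 30 | 2·0+4·3+3·6 = 30
G: 5·7 = 35 | 2·6+4·5+3·1 = 35
gcd(5,2,4,3) = 1

Coefficients: [5, 2, 4, 3]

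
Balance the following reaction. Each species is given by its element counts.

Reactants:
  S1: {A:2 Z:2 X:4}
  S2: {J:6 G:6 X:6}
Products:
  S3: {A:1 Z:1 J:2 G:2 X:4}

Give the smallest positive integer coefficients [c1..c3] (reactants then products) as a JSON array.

A: 3·2+2·0 = 6 | 6·1 = 6
Z: 3·2+2·0 = 6 | 6·1 = 6
J: 3·0+2·6 = 12 | 6·2 = 12
G: 3·0+2·6 = 12 | 6·2 = 12
X: 3·4+2·6 = 24 | 6·4 = 24
gcd(3,2,6) = 1

Coefficients: [3, 2, 6]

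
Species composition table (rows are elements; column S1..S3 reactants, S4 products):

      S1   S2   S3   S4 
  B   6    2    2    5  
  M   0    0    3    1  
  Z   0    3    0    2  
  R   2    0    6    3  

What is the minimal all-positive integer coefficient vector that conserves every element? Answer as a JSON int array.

B: 3·6+4·2+2·2 = 30 | 6·5 = 30
M: 3·0+4·0+2·3 = 6 | 6·1 = 6
Z: 3·0+4·3+2·0 = 12 | 6·2 = 12
R: 3·2+4·0+2·6 = 18 | 6·3 = 18
gcd(3,4,2,6) = 1

Coefficients: [3, 4, 2, 6]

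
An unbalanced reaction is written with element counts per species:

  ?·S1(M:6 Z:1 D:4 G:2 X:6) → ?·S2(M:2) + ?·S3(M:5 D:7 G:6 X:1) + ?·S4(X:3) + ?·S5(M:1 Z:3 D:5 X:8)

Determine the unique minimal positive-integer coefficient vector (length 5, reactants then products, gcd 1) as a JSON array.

M: 3·6 = 18 | 6·2+1·5+3·0+1·1 = 18
Z: 3·1 = 3 | 6·0+1·0+3·0+1·3 = 3
D: 3·4 = 12 | 6·0+1·7+3·0+1·5 = 12
G: 3·2 = 6 | 6·0+1·6+3·0+1·0 = 6
X: 3·6 = 18 | 6·0+1·1+3·3+1·8 = 18
gcd(3,6,1,3,1) = 1

Coefficients: [3, 6, 1, 3, 1]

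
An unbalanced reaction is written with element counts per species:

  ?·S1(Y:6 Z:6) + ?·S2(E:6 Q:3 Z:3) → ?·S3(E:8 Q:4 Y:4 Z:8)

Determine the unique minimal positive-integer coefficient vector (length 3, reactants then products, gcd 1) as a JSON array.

E: 2·0+4·6 = 24 | 3·8 = 24
Q: 2·0+4·3 = 12 | 3·4 = 12
Y: 2·6+4·0 = 12 | 3·4 = 12
Z: 2·6+4·3 = 24 | 3·8 = 24
gcd(2,4,3) = 1

Coefficients: [2, 4, 3]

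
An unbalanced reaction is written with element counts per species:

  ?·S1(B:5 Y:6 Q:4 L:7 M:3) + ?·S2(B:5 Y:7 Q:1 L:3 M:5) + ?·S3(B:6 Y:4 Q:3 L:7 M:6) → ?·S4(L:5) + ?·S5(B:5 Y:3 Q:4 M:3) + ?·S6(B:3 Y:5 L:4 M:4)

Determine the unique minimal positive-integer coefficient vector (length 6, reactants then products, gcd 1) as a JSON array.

Coefficients: [2, 3, 3, 4, 5, 6]

B: 2·5+3·5+3·6 = 43 | 4·0+5·5+6·3 = 43
Y: 2·6+3·7+3·4 = 45 | 4·0+5·3+6·5 = 45
Q: 2·4+3·1+3·3 = 20 | 4·0+5·4+6·0 = 20
L: 2·7+3·3+3·7 = 44 | 4·5+5·0+6·4 = 44
M: 2·3+3·5+3·6 = 39 | 4·0+5·3+6·4 = 39
gcd(2,3,3,4,5,6) = 1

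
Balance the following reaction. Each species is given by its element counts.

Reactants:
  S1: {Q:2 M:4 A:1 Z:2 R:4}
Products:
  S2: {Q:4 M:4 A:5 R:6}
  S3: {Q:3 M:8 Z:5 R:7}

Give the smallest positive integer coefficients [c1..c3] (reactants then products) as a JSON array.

Q: 5·2 = 10 | 1·4+2·3 = 10
M: 5·4 = 20 | 1·4+2·8 = 20
A: 5·1 = 5 | 1·5+2·0 = 5
Z: 5·2 = 10 | 1·0+2·5 = 10
R: 5·4 = 20 | 1·6+2·7 = 20
gcd(5,1,2) = 1

Coefficients: [5, 1, 2]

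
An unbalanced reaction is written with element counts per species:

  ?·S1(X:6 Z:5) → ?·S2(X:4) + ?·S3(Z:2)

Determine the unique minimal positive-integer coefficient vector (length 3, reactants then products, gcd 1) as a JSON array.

X: 2·6 = 12 | 3·4+5·0 = 12
Z: 2·5 = 10 | 3·0+5·2 = 10
gcd(2,3,5) = 1

Coefficients: [2, 3, 5]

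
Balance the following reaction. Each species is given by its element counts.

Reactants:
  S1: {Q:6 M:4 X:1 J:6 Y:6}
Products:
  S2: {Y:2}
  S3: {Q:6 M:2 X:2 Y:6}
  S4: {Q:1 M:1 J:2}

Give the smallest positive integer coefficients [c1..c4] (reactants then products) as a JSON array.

Q: 2·6 = 12 | 3·0+1·6+6·1 = 12
M: 2·4 = 8 | 3·0+1·2+6·1 = 8
X: 2·1 = 2 | 3·0+1·2+6·0 = 2
J: 2·6 = 12 | 3·0+1·0+6·2 = 12
Y: 2·6 = 12 | 3·2+1·6+6·0 = 12
gcd(2,3,1,6) = 1

Coefficients: [2, 3, 1, 6]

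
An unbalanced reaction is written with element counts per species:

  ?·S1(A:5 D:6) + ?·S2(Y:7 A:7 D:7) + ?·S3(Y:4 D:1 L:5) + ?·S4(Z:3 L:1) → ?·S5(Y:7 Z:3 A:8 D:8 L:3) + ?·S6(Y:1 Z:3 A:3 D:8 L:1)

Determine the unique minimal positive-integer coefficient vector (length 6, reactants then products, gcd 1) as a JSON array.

Coefficients: [3, 4, 2, 6, 5, 1]

Y: 3·0+4·7+2·4+6·0 = 36 | 5·7+1·1 = 36
Z: 3·0+4·0+2·0+6·3 = 18 | 5·3+1·3 = 18
A: 3·5+4·7+2·0+6·0 = 43 | 5·8+1·3 = 43
D: 3·6+4·7+2·1+6·0 = 48 | 5·8+1·8 = 48
L: 3·0+4·0+2·5+6·1 = 16 | 5·3+1·1 = 16
gcd(3,4,2,6,5,1) = 1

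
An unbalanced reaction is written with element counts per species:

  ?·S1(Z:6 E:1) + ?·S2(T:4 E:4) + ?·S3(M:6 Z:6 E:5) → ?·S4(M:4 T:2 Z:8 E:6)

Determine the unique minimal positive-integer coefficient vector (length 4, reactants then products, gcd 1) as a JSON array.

Coefficients: [4, 3, 4, 6]

M: 4·0+3·0+4·6 = 24 | 6·4 = 24
T: 4·0+3·4+4·0 = 12 | 6·2 = 12
Z: 4·6+3·0+4·6 = 48 | 6·8 = 48
E: 4·1+3·4+4·5 = 36 | 6·6 = 36
gcd(4,3,4,6) = 1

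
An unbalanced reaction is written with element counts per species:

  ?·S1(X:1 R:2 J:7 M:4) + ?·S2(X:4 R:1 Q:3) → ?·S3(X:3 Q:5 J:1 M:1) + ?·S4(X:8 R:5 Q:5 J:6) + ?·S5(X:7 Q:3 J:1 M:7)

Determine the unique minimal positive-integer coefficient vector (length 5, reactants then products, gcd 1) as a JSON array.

X: 2·1+6·4 = 26 | 1·3+2·8+1·7 = 26
R: 2·2+6·1 = 10 | 1·0+2·5+1·0 = 10
Q: 2·0+6·3 = 18 | 1·5+2·5+1·3 = 18
J: 2·7+6·0 = 14 | 1·1+2·6+1·1 = 14
M: 2·4+6·0 = 8 | 1·1+2·0+1·7 = 8
gcd(2,6,1,2,1) = 1

Coefficients: [2, 6, 1, 2, 1]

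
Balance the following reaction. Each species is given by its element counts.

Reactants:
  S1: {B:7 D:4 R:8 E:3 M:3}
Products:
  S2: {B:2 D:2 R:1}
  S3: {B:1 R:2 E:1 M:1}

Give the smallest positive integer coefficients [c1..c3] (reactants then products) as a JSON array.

B: 1·7 = 7 | 2·2+3·1 = 7
D: 1·4 = 4 | 2·2+3·0 = 4
R: 1·8 = 8 | 2·1+3·2 = 8
E: 1·3 = 3 | 2·0+3·1 = 3
M: 1·3 = 3 | 2·0+3·1 = 3
gcd(1,2,3) = 1

Coefficients: [1, 2, 3]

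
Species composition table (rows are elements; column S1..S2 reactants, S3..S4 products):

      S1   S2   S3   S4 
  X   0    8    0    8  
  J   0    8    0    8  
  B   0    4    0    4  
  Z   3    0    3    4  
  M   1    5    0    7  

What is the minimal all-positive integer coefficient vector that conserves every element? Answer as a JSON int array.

Coefficients: [6, 3, 2, 3]

X: 6·0+3·8 = 24 | 2·0+3·8 = 24
J: 6·0+3·8 = 24 | 2·0+3·8 = 24
B: 6·0+3·4 = 12 | 2·0+3·4 = 12
Z: 6·3+3·0 = 18 | 2·3+3·4 = 18
M: 6·1+3·5 = 21 | 2·0+3·7 = 21
gcd(6,3,2,3) = 1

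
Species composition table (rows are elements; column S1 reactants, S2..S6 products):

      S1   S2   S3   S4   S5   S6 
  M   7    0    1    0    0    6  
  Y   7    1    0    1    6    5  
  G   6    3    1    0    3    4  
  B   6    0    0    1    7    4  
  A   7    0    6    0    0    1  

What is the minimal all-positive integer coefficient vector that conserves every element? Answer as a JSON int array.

M: 6·7 = 42 | 1·0+6·1+5·0+1·0+6·6 = 42
Y: 6·7 = 42 | 1·1+6·0+5·1+1·6+6·5 = 42
G: 6·6 = 36 | 1·3+6·1+5·0+1·3+6·4 = 36
B: 6·6 = 36 | 1·0+6·0+5·1+1·7+6·4 = 36
A: 6·7 = 42 | 1·0+6·6+5·0+1·0+6·1 = 42
gcd(6,1,6,5,1,6) = 1

Coefficients: [6, 1, 6, 5, 1, 6]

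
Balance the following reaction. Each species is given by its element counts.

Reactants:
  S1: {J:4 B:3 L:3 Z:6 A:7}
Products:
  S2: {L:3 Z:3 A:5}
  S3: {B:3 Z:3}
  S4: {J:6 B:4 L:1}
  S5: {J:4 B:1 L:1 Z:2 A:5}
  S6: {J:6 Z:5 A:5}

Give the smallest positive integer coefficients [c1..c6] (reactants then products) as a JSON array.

J: 5·4 = 20 | 4·0+3·0+1·6+2·4+1·6 = 20
B: 5·3 = 15 | 4·0+3·3+1·4+2·1+1·0 = 15
L: 5·3 = 15 | 4·3+3·0+1·1+2·1+1·0 = 15
Z: 5·6 = 30 | 4·3+3·3+1·0+2·2+1·5 = 30
A: 5·7 = 35 | 4·5+3·0+1·0+2·5+1·5 = 35
gcd(5,4,3,1,2,1) = 1

Coefficients: [5, 4, 3, 1, 2, 1]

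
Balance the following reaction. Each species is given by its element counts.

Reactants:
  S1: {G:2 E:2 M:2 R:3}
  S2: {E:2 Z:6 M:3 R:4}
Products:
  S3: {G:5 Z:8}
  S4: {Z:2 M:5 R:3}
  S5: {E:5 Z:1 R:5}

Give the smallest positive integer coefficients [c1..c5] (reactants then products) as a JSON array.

G: 5·2+5·0 = 10 | 2·5+5·0+4·0 = 10
E: 5·2+5·2 = 20 | 2·0+5·0+4·5 = 20
Z: 5·0+5·6 = 30 | 2·8+5·2+4·1 = 30
M: 5·2+5·3 = 25 | 2·0+5·5+4·0 = 25
R: 5·3+5·4 = 35 | 2·0+5·3+4·5 = 35
gcd(5,5,2,5,4) = 1

Coefficients: [5, 5, 2, 5, 4]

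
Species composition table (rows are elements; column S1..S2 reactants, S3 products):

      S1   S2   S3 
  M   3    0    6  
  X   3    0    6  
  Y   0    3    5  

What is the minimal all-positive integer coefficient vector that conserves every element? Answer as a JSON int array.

M: 6·3+5·0 = 18 | 3·6 = 18
X: 6·3+5·0 = 18 | 3·6 = 18
Y: 6·0+5·3 = 15 | 3·5 = 15
gcd(6,5,3) = 1

Coefficients: [6, 5, 3]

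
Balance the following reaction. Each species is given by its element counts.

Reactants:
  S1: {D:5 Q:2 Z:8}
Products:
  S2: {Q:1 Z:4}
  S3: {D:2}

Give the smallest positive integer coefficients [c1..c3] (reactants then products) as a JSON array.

D: 2·5 = 10 | 4·0+5·2 = 10
Q: 2·2 = 4 | 4·1+5·0 = 4
Z: 2·8 = 16 | 4·4+5·0 = 16
gcd(2,4,5) = 1

Coefficients: [2, 4, 5]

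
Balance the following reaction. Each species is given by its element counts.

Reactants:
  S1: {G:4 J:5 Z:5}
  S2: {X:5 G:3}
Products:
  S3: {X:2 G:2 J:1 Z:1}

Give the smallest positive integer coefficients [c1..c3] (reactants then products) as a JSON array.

Coefficients: [1, 2, 5]

X: 1·0+2·5 = 10 | 5·2 = 10
G: 1·4+2·3 = 10 | 5·2 = 10
J: 1·5+2·0 = 5 | 5·1 = 5
Z: 1·5+2·0 = 5 | 5·1 = 5
gcd(1,2,5) = 1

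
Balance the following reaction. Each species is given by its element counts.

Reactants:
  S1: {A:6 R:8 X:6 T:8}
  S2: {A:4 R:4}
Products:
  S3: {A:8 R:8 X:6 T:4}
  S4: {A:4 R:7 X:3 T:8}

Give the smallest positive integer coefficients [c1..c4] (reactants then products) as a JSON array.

Coefficients: [6, 3, 4, 4]

A: 6·6+3·4 = 48 | 4·8+4·4 = 48
R: 6·8+3·4 = 60 | 4·8+4·7 = 60
X: 6·6+3·0 = 36 | 4·6+4·3 = 36
T: 6·8+3·0 = 48 | 4·4+4·8 = 48
gcd(6,3,4,4) = 1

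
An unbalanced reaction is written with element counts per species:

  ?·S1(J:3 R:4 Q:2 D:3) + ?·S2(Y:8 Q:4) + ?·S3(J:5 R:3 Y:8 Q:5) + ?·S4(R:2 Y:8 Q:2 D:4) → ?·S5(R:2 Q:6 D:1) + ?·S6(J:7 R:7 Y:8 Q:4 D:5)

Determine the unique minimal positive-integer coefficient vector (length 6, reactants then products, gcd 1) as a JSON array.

J: 6·3+1·0+2·5+1·0 = 28 | 2·0+4·7 = 28
R: 6·4+1·0+2·3+1·2 = 32 | 2·2+4·7 = 32
Y: 6·0+1·8+2·8+1·8 = 32 | 2·0+4·8 = 32
Q: 6·2+1·4+2·5+1·2 = 28 | 2·6+4·4 = 28
D: 6·3+1·0+2·0+1·4 = 22 | 2·1+4·5 = 22
gcd(6,1,2,1,2,4) = 1

Coefficients: [6, 1, 2, 1, 2, 4]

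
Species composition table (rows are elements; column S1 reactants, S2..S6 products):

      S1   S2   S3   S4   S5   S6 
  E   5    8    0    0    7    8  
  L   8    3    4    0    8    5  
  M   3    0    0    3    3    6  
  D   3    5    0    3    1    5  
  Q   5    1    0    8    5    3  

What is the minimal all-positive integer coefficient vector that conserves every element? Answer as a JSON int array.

E: 6·5 = 30 | 1·8+6·0+2·0+2·7+1·8 = 30
L: 6·8 = 48 | 1·3+6·4+2·0+2·8+1·5 = 48
M: 6·3 = 18 | 1·0+6·0+2·3+2·3+1·6 = 18
D: 6·3 = 18 | 1·5+6·0+2·3+2·1+1·5 = 18
Q: 6·5 = 30 | 1·1+6·0+2·8+2·5+1·3 = 30
gcd(6,1,6,2,2,1) = 1

Coefficients: [6, 1, 6, 2, 2, 1]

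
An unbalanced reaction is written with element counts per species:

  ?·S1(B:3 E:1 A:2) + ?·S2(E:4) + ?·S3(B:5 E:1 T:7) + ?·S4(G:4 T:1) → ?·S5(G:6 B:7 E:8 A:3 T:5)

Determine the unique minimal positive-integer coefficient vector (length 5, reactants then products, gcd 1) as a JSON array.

Coefficients: [3, 3, 1, 3, 2]

G: 3·0+3·0+1·0+3·4 = 12 | 2·6 = 12
B: 3·3+3·0+1·5+3·0 = 14 | 2·7 = 14
E: 3·1+3·4+1·1+3·0 = 16 | 2·8 = 16
A: 3·2+3·0+1·0+3·0 = 6 | 2·3 = 6
T: 3·0+3·0+1·7+3·1 = 10 | 2·5 = 10
gcd(3,3,1,3,2) = 1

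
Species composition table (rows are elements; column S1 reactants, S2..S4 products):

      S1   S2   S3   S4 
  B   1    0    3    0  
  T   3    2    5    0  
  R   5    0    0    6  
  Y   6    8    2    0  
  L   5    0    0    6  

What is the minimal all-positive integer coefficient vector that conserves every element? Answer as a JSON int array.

B: 6·1 = 6 | 4·0+2·3+5·0 = 6
T: 6·3 = 18 | 4·2+2·5+5·0 = 18
R: 6·5 = 30 | 4·0+2·0+5·6 = 30
Y: 6·6 = 36 | 4·8+2·2+5·0 = 36
L: 6·5 = 30 | 4·0+2·0+5·6 = 30
gcd(6,4,2,5) = 1

Coefficients: [6, 4, 2, 5]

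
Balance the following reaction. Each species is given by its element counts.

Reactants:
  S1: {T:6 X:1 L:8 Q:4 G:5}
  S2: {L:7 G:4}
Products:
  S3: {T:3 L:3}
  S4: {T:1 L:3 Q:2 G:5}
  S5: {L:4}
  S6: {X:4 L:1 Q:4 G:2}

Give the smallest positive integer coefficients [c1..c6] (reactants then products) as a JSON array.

Coefficients: [4, 3, 6, 6, 4, 1]

T: 4·6+3·0 = 24 | 6·3+6·1+4·0+1·0 = 24
X: 4·1+3·0 = 4 | 6·0+6·0+4·0+1·4 = 4
L: 4·8+3·7 = 53 | 6·3+6·3+4·4+1·1 = 53
Q: 4·4+3·0 = 16 | 6·0+6·2+4·0+1·4 = 16
G: 4·5+3·4 = 32 | 6·0+6·5+4·0+1·2 = 32
gcd(4,3,6,6,4,1) = 1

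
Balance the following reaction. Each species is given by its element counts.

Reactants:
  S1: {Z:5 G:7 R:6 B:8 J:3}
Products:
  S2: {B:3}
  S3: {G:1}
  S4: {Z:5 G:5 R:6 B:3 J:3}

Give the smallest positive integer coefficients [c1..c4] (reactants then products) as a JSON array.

Coefficients: [3, 5, 6, 3]

Z: 3·5 = 15 | 5·0+6·0+3·5 = 15
G: 3·7 = 21 | 5·0+6·1+3·5 = 21
R: 3·6 = 18 | 5·0+6·0+3·6 = 18
B: 3·8 = 24 | 5·3+6·0+3·3 = 24
J: 3·3 = 9 | 5·0+6·0+3·3 = 9
gcd(3,5,6,3) = 1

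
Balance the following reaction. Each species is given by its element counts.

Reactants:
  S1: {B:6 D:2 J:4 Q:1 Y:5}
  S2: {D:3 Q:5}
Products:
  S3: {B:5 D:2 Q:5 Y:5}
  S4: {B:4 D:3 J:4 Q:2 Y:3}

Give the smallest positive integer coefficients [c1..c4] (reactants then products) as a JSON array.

B: 5·6+3·0 = 30 | 2·5+5·4 = 30
D: 5·2+3·3 = 19 | 2·2+5·3 = 19
J: 5·4+3·0 = 20 | 2·0+5·4 = 20
Q: 5·1+3·5 = 20 | 2·5+5·2 = 20
Y: 5·5+3·0 = 25 | 2·5+5·3 = 25
gcd(5,3,2,5) = 1

Coefficients: [5, 3, 2, 5]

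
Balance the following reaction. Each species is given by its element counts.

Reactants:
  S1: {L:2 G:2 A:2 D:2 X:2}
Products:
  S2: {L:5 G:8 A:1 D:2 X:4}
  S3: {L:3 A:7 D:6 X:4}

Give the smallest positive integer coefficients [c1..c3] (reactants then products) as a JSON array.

L: 4·2 = 8 | 1·5+1·3 = 8
G: 4·2 = 8 | 1·8+1·0 = 8
A: 4·2 = 8 | 1·1+1·7 = 8
D: 4·2 = 8 | 1·2+1·6 = 8
X: 4·2 = 8 | 1·4+1·4 = 8
gcd(4,1,1) = 1

Coefficients: [4, 1, 1]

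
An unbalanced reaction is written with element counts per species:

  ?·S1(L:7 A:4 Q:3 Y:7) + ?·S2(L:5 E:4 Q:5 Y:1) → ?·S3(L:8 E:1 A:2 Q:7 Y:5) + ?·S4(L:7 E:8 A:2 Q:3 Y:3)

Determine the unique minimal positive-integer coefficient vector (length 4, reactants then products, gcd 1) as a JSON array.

Coefficients: [3, 5, 4, 2]

L: 3·7+5·5 = 46 | 4·8+2·7 = 46
E: 3·0+5·4 = 20 | 4·1+2·8 = 20
A: 3·4+5·0 = 12 | 4·2+2·2 = 12
Q: 3·3+5·5 = 34 | 4·7+2·3 = 34
Y: 3·7+5·1 = 26 | 4·5+2·3 = 26
gcd(3,5,4,2) = 1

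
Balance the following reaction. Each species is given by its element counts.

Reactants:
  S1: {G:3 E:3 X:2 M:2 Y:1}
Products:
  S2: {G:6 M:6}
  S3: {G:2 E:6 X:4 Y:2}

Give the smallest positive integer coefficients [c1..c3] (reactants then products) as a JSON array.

G: 6·3 = 18 | 2·6+3·2 = 18
E: 6·3 = 18 | 2·0+3·6 = 18
X: 6·2 = 12 | 2·0+3·4 = 12
M: 6·2 = 12 | 2·6+3·0 = 12
Y: 6·1 = 6 | 2·0+3·2 = 6
gcd(6,2,3) = 1

Coefficients: [6, 2, 3]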